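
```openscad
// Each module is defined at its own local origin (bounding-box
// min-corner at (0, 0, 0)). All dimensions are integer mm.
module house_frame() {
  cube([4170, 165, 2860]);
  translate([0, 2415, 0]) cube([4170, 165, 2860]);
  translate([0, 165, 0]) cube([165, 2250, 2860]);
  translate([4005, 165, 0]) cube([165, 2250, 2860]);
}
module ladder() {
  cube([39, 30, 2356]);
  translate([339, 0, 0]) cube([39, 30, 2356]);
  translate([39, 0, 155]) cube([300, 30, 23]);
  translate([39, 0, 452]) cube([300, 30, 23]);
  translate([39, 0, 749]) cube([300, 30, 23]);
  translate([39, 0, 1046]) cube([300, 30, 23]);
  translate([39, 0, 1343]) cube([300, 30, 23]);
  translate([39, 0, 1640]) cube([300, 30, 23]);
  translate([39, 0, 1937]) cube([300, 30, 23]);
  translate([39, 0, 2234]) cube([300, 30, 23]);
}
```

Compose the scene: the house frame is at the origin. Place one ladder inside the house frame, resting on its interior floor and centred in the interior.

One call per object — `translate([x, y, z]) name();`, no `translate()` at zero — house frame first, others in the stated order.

house_frame();
translate([1896, 1275, 0]) ladder();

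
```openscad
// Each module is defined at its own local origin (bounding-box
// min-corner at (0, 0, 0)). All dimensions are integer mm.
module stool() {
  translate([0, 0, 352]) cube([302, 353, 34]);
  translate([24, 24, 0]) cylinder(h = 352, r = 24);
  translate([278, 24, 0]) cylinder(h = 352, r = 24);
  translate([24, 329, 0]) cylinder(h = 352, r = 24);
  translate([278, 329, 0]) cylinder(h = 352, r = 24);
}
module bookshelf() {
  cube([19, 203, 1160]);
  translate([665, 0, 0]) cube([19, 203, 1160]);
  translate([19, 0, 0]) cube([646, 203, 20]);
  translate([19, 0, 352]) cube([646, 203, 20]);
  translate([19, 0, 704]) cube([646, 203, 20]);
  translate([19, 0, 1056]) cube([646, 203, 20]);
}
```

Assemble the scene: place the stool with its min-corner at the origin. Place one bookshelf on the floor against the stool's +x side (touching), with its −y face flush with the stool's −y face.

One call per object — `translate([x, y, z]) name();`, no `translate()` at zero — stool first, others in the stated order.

stool();
translate([302, 0, 0]) bookshelf();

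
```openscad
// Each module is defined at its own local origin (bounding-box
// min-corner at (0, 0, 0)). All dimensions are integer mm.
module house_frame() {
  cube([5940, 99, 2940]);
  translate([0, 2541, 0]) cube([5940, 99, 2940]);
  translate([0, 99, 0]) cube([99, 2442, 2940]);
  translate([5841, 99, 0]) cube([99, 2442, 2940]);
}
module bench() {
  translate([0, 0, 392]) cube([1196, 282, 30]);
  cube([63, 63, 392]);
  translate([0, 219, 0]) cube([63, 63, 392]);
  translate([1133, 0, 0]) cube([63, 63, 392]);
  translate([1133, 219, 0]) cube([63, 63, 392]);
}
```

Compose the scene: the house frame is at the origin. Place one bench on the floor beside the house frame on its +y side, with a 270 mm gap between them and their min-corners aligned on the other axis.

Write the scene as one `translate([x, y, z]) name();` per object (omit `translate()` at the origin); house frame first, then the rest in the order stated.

house_frame();
translate([0, 2910, 0]) bench();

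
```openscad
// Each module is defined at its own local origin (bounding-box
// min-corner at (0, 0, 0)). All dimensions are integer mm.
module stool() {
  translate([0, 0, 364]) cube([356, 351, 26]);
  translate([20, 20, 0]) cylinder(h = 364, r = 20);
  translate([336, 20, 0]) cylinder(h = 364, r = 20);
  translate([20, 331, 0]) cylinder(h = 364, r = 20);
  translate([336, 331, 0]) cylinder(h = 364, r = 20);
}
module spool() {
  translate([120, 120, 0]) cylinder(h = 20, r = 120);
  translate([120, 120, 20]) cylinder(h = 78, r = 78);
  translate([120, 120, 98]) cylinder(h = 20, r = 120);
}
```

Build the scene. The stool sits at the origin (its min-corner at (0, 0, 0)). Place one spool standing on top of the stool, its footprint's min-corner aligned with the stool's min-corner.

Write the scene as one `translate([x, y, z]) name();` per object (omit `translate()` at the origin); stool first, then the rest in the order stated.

stool();
translate([0, 0, 390]) spool();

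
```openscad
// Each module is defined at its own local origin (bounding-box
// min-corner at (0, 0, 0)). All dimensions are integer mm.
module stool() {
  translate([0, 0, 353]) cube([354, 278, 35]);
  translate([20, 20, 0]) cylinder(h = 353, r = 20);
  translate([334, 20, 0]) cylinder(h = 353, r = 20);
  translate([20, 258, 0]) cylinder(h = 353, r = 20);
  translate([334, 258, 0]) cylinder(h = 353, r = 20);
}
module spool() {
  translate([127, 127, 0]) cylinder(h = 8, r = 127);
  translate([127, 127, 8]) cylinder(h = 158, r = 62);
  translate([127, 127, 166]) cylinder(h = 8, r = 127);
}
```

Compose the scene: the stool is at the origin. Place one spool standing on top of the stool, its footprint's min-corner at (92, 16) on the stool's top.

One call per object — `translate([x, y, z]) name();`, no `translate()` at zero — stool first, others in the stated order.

stool();
translate([92, 16, 388]) spool();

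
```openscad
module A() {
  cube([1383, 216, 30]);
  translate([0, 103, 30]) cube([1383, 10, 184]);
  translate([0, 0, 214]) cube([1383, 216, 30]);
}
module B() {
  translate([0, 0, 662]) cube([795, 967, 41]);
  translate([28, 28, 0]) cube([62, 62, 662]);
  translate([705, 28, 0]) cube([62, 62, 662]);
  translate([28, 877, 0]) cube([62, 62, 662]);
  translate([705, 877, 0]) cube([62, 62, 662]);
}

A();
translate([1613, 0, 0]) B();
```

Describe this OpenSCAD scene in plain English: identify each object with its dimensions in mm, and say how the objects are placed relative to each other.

A is an I-beam lying along x, 1383 mm long. Overall section height 244 mm. Two flanges 216 mm wide (y) and 30 mm thick, one on the floor and one at the top; a web 10 mm thick runs between them, centred on the flange width.

B is a table: top 795 mm (x) × 967 mm (y), 41 mm thick, upper face at z = 703 mm, on four 62×62 mm square legs, each inset 28 mm from the nearest pair of top edges, running from z = 0 to the bottom of the top.

The table is on the floor beside the I-beam on its +x side.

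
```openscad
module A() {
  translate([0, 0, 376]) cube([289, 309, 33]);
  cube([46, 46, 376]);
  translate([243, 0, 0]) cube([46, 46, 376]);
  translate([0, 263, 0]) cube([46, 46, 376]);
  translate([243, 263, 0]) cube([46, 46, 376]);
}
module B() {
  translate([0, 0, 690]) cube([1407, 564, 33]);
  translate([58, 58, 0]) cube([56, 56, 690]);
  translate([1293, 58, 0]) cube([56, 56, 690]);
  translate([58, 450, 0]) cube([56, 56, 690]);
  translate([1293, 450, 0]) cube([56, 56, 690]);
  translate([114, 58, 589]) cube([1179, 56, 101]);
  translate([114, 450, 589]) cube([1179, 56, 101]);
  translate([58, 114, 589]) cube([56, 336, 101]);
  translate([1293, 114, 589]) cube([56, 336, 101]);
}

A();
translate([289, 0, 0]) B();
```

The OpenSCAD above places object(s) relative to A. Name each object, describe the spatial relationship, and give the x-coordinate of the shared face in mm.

The stool's +x face and the table's −x face are both at x = 289 mm.

A is a stool. B is a table. The table is against the stool's +x side, with their −y faces flush. The x-coordinate of the shared face is 289 mm.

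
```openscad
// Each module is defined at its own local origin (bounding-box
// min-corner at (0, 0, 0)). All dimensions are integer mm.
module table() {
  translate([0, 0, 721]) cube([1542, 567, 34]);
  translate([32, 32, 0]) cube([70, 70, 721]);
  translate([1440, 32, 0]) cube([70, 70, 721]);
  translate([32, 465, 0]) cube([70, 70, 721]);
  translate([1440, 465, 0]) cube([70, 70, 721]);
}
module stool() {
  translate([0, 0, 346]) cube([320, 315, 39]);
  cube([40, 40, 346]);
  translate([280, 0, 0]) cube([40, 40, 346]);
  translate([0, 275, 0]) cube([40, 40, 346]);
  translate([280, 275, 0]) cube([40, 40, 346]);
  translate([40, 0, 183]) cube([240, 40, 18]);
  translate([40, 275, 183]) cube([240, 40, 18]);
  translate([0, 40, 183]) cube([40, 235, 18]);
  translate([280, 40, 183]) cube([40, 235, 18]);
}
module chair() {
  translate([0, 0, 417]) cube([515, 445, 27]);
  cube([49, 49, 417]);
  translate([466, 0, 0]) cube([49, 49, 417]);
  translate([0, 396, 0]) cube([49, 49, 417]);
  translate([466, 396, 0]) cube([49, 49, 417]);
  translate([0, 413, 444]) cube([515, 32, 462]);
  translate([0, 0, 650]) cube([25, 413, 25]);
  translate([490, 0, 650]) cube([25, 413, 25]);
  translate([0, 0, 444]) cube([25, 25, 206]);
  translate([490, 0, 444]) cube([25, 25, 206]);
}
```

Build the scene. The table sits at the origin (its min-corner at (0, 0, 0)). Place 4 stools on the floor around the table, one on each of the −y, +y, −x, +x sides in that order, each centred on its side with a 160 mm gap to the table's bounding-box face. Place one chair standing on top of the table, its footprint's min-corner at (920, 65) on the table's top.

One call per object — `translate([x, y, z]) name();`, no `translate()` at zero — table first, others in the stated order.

table();
translate([611, -475, 0]) stool();
translate([611, 727, 0]) stool();
translate([-480, 126, 0]) stool();
translate([1702, 126, 0]) stool();
translate([920, 65, 755]) chair();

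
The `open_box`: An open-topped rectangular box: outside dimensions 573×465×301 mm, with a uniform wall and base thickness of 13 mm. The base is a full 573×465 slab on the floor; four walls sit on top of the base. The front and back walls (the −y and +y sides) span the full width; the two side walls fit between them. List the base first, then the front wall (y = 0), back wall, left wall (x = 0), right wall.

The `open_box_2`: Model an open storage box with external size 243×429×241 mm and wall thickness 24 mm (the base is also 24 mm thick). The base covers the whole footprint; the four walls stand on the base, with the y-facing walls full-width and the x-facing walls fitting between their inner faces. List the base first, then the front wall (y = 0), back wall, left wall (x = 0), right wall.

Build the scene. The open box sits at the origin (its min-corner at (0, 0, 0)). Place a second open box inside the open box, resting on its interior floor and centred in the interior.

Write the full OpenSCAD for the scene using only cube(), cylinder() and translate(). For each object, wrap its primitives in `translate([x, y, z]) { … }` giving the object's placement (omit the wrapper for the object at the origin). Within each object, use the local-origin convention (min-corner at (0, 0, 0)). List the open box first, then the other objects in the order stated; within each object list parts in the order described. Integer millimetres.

cube([573, 465, 13]);
translate([0, 0, 13]) cube([573, 13, 288]);
translate([0, 452, 13]) cube([573, 13, 288]);
translate([0, 13, 13]) cube([13, 439, 288]);
translate([560, 13, 13]) cube([13, 439, 288]);
translate([165, 18, 13]) {
  cube([243, 429, 24]);
  translate([0, 0, 24]) cube([243, 24, 217]);
  translate([0, 405, 24]) cube([243, 24, 217]);
  translate([0, 24, 24]) cube([24, 381, 217]);
  translate([219, 24, 24]) cube([24, 381, 217]);
}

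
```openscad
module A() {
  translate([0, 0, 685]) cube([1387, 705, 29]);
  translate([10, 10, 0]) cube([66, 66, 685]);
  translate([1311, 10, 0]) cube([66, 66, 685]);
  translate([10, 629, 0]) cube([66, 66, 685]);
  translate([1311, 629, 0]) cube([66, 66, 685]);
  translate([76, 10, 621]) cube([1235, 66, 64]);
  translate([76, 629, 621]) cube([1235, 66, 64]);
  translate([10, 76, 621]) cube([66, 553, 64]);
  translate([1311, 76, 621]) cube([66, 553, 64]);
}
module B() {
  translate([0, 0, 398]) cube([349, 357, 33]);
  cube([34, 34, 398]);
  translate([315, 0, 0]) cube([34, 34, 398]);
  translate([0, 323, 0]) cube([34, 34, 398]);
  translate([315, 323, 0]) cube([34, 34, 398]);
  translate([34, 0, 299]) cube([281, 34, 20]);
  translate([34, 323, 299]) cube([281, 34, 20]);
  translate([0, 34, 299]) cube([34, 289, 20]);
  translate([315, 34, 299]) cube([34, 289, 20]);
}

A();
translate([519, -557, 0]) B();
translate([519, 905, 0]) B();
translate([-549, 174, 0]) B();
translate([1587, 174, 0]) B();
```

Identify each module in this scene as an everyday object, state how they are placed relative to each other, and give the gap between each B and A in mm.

A is a table. B is a stool. Four stools sit around the table at the −y, +y, −x, +x sides. The gap between each stool and the table is 200 mm.

Each stool's nearest face is 200 mm from the table's bounding box.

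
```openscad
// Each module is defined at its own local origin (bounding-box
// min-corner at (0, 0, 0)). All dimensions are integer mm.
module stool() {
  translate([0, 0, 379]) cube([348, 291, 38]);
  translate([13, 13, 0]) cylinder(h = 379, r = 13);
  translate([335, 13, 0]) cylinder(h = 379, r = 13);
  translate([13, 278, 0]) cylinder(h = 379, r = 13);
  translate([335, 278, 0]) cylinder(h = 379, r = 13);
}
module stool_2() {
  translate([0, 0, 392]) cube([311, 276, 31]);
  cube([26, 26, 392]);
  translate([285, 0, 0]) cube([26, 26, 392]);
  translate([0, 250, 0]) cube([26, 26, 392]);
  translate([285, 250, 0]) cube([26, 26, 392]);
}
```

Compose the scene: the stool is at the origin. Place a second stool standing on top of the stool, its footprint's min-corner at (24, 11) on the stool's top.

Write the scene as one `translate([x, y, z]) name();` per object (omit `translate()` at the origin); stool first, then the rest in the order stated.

stool();
translate([24, 11, 417]) stool_2();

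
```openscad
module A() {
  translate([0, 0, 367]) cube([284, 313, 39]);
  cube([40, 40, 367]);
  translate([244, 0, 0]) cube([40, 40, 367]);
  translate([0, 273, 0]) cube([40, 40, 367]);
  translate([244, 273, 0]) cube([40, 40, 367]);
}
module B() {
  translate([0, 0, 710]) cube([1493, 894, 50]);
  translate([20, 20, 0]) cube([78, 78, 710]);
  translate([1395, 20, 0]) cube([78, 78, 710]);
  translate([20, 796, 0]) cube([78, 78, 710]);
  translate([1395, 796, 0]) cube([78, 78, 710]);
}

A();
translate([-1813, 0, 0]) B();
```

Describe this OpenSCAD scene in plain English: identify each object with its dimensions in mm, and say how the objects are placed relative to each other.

A is a four-legged stool. The seat is 284×313 mm, 39 mm thick, top at z = 406 mm. It stands on four square legs, each 40×40 mm in cross-section, from z = 0 to the seat underside, each flush with a corner of the seat.

B is a rectangular dining table. The top is 1493×894×50 mm with its upper surface at z = 760 mm. It stands on four 78×78 mm square legs, each inset 20 mm from the nearest pair of top edges, running from the floor to the underside of the top.

The table is on the floor beside the stool on its −x side.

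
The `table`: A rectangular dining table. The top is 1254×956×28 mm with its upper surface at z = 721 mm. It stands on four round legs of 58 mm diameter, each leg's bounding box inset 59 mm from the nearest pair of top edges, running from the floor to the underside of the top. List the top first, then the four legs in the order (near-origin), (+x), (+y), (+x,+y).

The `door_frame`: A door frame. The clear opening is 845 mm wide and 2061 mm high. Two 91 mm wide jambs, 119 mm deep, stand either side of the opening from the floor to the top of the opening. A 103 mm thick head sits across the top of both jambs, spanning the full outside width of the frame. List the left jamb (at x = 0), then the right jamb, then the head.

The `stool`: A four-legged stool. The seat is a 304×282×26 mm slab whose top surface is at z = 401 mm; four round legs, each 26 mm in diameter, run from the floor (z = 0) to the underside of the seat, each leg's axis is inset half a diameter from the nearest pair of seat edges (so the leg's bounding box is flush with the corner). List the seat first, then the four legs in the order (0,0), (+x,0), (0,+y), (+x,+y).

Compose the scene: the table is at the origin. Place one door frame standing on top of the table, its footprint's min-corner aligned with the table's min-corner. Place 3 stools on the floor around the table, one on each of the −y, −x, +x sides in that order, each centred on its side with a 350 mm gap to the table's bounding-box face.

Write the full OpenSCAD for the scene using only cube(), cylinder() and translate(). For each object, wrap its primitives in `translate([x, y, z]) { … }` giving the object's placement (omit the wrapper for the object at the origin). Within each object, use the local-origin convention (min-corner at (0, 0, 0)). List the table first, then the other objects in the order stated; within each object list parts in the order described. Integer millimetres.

translate([0, 0, 693]) cube([1254, 956, 28]);
translate([88, 88, 0]) cylinder(h = 693, r = 29);
translate([1166, 88, 0]) cylinder(h = 693, r = 29);
translate([88, 868, 0]) cylinder(h = 693, r = 29);
translate([1166, 868, 0]) cylinder(h = 693, r = 29);
translate([0, 0, 721]) {
  cube([91, 119, 2061]);
  translate([936, 0, 0]) cube([91, 119, 2061]);
  translate([0, 0, 2061]) cube([1027, 119, 103]);
}
translate([475, -632, 0]) {
  translate([0, 0, 375]) cube([304, 282, 26]);
  translate([13, 13, 0]) cylinder(h = 375, r = 13);
  translate([291, 13, 0]) cylinder(h = 375, r = 13);
  translate([13, 269, 0]) cylinder(h = 375, r = 13);
  translate([291, 269, 0]) cylinder(h = 375, r = 13);
}
translate([-654, 337, 0]) {
  translate([0, 0, 375]) cube([304, 282, 26]);
  translate([13, 13, 0]) cylinder(h = 375, r = 13);
  translate([291, 13, 0]) cylinder(h = 375, r = 13);
  translate([13, 269, 0]) cylinder(h = 375, r = 13);
  translate([291, 269, 0]) cylinder(h = 375, r = 13);
}
translate([1604, 337, 0]) {
  translate([0, 0, 375]) cube([304, 282, 26]);
  translate([13, 13, 0]) cylinder(h = 375, r = 13);
  translate([291, 13, 0]) cylinder(h = 375, r = 13);
  translate([13, 269, 0]) cylinder(h = 375, r = 13);
  translate([291, 269, 0]) cylinder(h = 375, r = 13);
}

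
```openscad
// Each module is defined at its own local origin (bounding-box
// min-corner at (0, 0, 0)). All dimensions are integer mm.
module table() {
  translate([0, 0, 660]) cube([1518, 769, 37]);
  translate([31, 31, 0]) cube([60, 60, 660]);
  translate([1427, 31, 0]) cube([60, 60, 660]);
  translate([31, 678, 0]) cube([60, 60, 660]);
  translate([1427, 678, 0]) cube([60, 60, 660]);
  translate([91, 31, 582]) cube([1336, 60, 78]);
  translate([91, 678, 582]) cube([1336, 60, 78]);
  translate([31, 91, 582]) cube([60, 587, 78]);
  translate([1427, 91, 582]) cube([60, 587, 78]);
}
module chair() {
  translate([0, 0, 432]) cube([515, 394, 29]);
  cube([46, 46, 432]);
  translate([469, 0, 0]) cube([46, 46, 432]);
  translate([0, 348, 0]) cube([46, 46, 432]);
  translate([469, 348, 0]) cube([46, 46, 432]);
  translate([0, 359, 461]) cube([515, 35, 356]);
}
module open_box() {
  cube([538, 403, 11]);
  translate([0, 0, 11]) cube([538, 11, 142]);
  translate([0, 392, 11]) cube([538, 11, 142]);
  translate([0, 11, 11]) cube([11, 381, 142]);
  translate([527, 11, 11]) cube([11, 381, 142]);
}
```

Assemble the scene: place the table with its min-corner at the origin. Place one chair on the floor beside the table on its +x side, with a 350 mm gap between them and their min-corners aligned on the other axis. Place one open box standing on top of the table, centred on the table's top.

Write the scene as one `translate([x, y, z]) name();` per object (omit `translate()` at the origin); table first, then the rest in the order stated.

table();
translate([1868, 0, 0]) chair();
translate([490, 183, 697]) open_box();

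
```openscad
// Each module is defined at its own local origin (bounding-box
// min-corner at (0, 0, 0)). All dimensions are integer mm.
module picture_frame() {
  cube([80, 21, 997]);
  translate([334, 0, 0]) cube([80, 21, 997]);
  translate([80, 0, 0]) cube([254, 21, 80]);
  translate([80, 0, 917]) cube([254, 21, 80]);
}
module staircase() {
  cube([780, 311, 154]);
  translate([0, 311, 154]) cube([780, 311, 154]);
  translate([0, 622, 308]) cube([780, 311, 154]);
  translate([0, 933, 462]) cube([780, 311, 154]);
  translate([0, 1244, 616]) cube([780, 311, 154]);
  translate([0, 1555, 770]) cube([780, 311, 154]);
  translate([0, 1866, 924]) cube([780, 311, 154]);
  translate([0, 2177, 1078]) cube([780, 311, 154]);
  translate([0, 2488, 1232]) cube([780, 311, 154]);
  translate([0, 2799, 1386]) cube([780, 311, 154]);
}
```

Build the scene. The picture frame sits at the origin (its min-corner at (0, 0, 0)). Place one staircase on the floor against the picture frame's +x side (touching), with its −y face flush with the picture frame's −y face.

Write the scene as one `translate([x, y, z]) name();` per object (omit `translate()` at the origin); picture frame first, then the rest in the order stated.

picture_frame();
translate([414, 0, 0]) staircase();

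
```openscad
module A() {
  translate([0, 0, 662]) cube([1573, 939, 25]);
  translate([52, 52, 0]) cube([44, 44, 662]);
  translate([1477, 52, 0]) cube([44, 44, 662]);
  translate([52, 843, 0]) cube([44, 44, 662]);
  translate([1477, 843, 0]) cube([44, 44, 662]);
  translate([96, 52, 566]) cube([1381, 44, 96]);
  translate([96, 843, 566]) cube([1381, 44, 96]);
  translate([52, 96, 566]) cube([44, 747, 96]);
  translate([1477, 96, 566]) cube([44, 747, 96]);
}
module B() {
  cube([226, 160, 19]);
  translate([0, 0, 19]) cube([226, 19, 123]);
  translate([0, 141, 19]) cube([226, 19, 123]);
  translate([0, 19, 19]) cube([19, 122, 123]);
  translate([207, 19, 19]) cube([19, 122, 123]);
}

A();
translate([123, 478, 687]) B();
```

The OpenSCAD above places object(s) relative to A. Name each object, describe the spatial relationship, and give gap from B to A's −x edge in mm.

A is a table. B is an open box. The open box is on top of the table. The gap from the open box to the table's −x edge is 123 mm.

The open box's min-x is at 123; the table's min-x is 0; gap = 123 mm.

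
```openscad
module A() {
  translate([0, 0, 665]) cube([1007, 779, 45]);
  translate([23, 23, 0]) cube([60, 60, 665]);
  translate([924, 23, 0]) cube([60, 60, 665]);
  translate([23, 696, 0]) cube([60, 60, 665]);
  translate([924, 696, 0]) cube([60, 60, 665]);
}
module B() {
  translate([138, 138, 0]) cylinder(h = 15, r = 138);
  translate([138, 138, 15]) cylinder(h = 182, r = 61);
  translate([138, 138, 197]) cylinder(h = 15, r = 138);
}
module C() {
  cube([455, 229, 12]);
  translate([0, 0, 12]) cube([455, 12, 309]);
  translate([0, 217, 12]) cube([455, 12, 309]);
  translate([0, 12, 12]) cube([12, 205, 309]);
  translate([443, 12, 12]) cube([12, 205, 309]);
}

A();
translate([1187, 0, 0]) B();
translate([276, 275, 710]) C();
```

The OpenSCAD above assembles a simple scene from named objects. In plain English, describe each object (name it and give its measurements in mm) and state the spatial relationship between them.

A is a table with a 1007×779 mm rectangular top, 45 mm thick, top surface at z = 710 mm, supported by four 60×60 mm square legs, each inset 23 mm from the nearest pair of top edges, running from the floor.

B is a spool: two coaxial disc flanges of radius 138 mm and thickness 15 mm, joined by a core cylinder of radius 61 mm and height 182 mm. The lower flange rests on z = 0 and the three cylinders share a vertical axis.

C is an open-topped rectangular box: outside dimensions 455×229×321 mm, with a uniform wall and base thickness of 12 mm. The base is a full 455×229 slab on the floor; four walls sit on top of the base. The front and back walls (the −y and +y sides) span the full width; the two side walls fit between them.

The spool is on the floor beside the table on its +x side. The open box is on top of the table, centred.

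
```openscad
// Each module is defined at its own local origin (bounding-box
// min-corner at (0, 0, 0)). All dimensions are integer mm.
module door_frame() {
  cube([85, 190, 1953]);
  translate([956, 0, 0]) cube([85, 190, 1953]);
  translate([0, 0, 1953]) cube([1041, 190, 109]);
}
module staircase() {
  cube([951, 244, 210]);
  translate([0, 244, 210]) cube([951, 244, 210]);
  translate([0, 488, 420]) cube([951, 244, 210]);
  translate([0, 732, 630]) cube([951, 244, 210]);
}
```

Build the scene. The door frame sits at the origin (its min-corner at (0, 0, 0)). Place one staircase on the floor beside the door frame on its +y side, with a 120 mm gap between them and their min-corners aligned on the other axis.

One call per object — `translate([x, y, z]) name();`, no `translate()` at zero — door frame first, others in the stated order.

door_frame();
translate([0, 310, 0]) staircase();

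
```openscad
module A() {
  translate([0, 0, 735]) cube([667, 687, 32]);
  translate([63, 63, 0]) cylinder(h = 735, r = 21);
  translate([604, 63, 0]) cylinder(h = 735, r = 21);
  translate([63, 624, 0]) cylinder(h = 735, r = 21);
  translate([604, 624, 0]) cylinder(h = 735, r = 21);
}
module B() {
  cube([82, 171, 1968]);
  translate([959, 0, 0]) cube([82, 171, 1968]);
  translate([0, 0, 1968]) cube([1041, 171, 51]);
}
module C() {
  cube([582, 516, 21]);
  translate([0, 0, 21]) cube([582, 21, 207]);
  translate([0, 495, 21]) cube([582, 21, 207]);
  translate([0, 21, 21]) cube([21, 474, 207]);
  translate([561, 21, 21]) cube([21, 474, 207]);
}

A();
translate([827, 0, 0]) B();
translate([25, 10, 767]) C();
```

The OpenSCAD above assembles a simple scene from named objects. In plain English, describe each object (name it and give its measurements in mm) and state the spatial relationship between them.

A is a table with a 667×687 mm rectangular top, 32 mm thick, top surface at z = 767 mm, supported by four round legs of 42 mm diameter, each leg's bounding box inset 42 mm from the nearest pair of top edges, running from the floor.

B is a door frame. The clear opening is 877 mm wide and 1968 mm high. Two 82 mm wide jambs, 171 mm deep, stand either side of the opening from the floor to the top of the opening. A 51 mm thick head sits across the top of both jambs, spanning the full outside width of the frame.

C is an open-topped rectangular box: outside dimensions 582×516×228 mm, with a uniform wall and base thickness of 21 mm. The base is a full 582×516 slab on the floor; four walls sit on top of the base. The front and back walls (the −y and +y sides) span the full width; the two side walls fit between them.

The door frame is on the floor beside the table on its +x side. The open box is on top of the table.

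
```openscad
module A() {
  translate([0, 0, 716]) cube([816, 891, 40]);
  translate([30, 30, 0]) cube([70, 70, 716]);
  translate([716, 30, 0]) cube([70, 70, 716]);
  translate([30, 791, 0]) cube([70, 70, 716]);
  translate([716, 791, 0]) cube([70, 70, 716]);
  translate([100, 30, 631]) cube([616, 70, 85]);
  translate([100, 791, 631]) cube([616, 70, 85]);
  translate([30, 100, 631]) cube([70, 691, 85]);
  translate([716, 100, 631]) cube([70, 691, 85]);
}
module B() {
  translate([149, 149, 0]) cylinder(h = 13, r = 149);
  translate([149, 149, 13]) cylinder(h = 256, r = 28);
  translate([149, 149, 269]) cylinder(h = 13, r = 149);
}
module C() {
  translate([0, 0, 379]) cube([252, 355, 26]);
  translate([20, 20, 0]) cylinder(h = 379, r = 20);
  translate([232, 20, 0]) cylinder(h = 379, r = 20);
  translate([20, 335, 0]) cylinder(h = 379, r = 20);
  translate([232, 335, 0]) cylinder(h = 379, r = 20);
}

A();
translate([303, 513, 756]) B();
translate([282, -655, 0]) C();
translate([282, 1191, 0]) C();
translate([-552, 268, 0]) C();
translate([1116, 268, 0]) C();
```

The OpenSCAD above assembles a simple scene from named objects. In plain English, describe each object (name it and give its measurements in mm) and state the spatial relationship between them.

A is a table: top 816 mm (x) × 891 mm (y), 40 mm thick, upper face at z = 756 mm, on four 70×70 mm square legs, each inset 30 mm from the nearest pair of top edges, running from z = 0 to the bottom of the top. Four apron rails, 70 mm thick and 85 mm tall, run between adjacent legs with their top edges flush with the underside of the top and their outer faces flush with the legs' outer faces.

B is a spool: two coaxial disc flanges of radius 149 mm and thickness 13 mm, joined by a core cylinder of radius 28 mm and height 256 mm. The lower flange rests on z = 0 and the three cylinders share a vertical axis.

C is a simple wooden stool: a rectangular seat 252 mm (x) by 355 mm (y), 26 mm thick, top face at z = 405 mm, on four round legs, each 40 mm in diameter. The legs rest on z = 0, each leg's axis is inset half a diameter from the nearest pair of seat edges (so the leg's bounding box is flush with the corner).

The spool is on top of the table. Four stools sit around the table at the −y, +y, −x, +x sides.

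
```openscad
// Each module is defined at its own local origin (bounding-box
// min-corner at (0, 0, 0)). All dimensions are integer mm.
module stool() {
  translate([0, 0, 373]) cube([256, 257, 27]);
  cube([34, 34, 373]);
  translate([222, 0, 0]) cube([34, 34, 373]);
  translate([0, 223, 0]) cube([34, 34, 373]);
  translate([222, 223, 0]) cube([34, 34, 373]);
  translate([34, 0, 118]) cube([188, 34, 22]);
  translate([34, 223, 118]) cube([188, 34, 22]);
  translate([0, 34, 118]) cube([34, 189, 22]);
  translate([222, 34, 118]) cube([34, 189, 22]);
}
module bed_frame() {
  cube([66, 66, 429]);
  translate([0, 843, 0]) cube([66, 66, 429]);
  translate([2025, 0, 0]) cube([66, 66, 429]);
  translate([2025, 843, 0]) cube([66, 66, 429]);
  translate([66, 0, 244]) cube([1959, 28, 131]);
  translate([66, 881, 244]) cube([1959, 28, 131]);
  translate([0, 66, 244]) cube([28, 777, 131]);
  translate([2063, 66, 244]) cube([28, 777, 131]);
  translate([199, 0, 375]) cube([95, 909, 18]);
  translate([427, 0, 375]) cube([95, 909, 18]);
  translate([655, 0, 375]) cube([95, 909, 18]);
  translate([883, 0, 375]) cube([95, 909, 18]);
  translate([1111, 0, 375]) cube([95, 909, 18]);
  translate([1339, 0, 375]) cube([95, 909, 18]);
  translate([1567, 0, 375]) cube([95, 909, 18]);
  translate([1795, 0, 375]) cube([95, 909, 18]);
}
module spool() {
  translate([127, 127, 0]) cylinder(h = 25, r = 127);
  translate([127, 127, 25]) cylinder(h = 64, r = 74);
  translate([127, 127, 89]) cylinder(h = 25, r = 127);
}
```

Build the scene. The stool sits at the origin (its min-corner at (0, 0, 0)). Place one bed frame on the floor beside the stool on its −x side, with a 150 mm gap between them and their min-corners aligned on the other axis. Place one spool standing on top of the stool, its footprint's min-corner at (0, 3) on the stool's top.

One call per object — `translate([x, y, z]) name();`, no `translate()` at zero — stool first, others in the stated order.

stool();
translate([-2241, 0, 0]) bed_frame();
translate([0, 3, 400]) spool();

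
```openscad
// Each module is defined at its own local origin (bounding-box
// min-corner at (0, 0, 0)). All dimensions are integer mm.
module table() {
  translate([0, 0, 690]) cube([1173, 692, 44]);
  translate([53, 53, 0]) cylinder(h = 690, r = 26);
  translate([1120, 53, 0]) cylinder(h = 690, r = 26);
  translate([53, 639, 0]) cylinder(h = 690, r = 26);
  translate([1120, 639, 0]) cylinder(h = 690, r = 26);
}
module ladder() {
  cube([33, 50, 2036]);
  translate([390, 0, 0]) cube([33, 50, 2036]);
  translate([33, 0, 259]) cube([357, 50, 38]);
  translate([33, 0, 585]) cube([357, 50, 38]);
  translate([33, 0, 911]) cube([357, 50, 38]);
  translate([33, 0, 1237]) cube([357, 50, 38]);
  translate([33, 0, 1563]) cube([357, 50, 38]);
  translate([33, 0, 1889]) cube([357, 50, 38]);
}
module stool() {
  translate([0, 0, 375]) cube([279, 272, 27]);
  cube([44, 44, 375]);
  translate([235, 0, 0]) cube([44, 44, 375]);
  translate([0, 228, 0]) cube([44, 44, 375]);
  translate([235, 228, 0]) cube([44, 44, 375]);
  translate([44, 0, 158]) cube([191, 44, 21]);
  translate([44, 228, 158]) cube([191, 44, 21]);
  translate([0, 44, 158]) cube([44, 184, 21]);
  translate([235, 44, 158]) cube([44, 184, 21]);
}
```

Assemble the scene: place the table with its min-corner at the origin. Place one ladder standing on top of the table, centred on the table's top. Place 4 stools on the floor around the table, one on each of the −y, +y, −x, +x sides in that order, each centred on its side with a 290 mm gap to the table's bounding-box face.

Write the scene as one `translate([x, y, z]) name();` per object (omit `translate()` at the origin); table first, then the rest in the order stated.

table();
translate([375, 321, 734]) ladder();
translate([447, -562, 0]) stool();
translate([447, 982, 0]) stool();
translate([-569, 210, 0]) stool();
translate([1463, 210, 0]) stool();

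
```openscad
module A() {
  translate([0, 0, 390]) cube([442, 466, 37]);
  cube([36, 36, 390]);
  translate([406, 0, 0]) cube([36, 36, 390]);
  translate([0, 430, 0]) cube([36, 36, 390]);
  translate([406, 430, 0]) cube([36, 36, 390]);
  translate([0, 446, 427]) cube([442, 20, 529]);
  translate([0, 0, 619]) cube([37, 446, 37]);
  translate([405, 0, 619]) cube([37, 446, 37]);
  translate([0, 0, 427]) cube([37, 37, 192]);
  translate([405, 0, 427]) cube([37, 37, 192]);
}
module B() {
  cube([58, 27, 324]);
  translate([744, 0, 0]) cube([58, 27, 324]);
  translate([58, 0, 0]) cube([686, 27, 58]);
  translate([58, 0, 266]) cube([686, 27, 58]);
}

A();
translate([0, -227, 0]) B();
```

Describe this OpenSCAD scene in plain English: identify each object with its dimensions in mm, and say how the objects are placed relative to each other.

A is a chair: 442×466 mm seat, 37 mm thick, top at z = 427 mm, on four 36 mm square corner legs flush with the seat edges. A 20 mm thick backrest slab spans the full seat width, extending 529 mm above the seat top, its back face flush with the seat's +y edge. Two armrests of 37×37 mm section run along each side from the seat's front edge to the front of the backrest, top faces 229 mm above the seat top and outer faces flush with the seat's x-edges; a 37×37 mm post under the front of each armrest stands on the seat at the front corner.

B is a picture frame with a 686×208 mm rectangular opening (x by z) and a uniform 58 mm border on every side. Frame depth is 27 mm along y. It is built from two vertical stiles running the full outside height and two horizontal rails spanning the gap between the stiles.

The picture frame is on the floor beside the chair on its −y side.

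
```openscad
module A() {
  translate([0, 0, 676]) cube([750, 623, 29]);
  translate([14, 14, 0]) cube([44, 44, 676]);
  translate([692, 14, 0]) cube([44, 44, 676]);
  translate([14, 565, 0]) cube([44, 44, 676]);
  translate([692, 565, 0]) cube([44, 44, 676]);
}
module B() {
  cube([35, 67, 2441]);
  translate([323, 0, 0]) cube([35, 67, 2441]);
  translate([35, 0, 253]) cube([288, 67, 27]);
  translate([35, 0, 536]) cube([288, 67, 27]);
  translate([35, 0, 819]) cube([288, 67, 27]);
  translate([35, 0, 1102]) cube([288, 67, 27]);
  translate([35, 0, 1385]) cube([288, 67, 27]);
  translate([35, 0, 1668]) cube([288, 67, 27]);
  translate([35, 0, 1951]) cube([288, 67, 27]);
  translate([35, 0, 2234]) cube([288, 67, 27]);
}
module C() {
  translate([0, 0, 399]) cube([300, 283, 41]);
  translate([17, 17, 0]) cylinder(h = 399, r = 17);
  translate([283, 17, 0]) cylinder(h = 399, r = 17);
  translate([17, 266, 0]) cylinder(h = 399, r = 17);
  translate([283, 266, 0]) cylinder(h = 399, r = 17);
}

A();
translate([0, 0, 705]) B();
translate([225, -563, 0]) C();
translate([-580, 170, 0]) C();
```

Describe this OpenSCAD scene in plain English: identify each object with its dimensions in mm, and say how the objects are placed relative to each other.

A is a table with a 750×623 mm rectangular top, 29 mm thick, top surface at z = 705 mm, supported by four 44×44 mm square legs, each inset 14 mm from the nearest pair of top edges, running from the floor.

B is a straight ladder. Two 35×67 mm vertical rails, 2441 mm tall, stand 358 mm apart (outside-to-outside) with their front faces coplanar on the −y side. 8 rungs, each 67 mm deep and 27 mm tall, span between the inner faces of the rails, front faces flush with the rails. The lowest rung's underside is at z = 253 mm and rungs are spaced 283 mm apart (underside to underside).

C is a four-legged stool. The seat is a 300×283×41 mm slab whose top surface is at z = 440 mm; four round legs, each 34 mm in diameter, run from the floor (z = 0) to the underside of the seat, each leg's axis is inset half a diameter from the nearest pair of seat edges (so the leg's bounding box is flush with the corner).

The ladder is on top of the table. Two stools sit around the table at the −y, −x sides.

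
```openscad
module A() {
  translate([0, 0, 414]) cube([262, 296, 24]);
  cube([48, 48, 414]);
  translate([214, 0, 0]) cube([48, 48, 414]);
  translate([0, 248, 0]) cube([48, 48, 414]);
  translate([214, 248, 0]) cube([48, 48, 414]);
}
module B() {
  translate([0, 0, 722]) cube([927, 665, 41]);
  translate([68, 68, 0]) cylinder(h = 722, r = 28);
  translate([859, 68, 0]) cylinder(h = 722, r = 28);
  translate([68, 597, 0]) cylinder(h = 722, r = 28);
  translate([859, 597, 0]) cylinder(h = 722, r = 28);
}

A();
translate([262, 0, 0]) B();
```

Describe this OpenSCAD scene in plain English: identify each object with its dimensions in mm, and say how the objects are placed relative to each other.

A is a four-legged stool. The seat is a 262×296×24 mm slab whose top surface is at z = 438 mm; four square legs, each 48×48 mm in cross-section, run from the floor (z = 0) to the underside of the seat, each flush with a corner of the seat.

B is a table: top 927 mm (x) × 665 mm (y), 41 mm thick, upper face at z = 763 mm, on four round legs of 56 mm diameter, each leg's bounding box inset 40 mm from the nearest pair of top edges, running from z = 0 to the bottom of the top.

The table is against the stool's +x side, with their −y faces flush.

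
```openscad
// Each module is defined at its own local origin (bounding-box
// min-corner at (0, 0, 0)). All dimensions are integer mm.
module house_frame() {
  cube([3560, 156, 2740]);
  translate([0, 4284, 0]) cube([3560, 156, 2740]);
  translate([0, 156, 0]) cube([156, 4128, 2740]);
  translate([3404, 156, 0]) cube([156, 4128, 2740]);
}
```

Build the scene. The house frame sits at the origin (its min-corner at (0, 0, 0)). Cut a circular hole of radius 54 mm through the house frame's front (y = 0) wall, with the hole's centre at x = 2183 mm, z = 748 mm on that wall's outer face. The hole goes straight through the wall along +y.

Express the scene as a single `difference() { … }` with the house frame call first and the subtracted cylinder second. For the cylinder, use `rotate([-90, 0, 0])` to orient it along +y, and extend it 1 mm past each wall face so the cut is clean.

difference() {
  house_frame();
  translate([2183, -1, 748]) rotate([-90, 0, 0]) cylinder(h = 158, r = 54);
}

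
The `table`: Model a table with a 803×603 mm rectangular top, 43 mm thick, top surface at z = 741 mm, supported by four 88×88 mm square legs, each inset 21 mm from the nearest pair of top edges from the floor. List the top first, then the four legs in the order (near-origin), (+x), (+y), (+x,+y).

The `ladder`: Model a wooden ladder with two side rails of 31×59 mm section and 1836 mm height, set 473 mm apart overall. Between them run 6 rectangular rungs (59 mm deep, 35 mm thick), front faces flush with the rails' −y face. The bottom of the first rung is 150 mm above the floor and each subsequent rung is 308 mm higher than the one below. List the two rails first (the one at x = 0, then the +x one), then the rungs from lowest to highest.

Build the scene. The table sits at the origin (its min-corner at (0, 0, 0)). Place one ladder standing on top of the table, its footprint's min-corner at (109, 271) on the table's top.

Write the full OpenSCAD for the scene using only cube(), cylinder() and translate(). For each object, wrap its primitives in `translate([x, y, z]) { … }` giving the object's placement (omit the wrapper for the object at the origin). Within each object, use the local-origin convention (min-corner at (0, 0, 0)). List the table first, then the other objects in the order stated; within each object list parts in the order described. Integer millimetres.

translate([0, 0, 698]) cube([803, 603, 43]);
translate([21, 21, 0]) cube([88, 88, 698]);
translate([694, 21, 0]) cube([88, 88, 698]);
translate([21, 494, 0]) cube([88, 88, 698]);
translate([694, 494, 0]) cube([88, 88, 698]);
translate([109, 271, 741]) {
  cube([31, 59, 1836]);
  translate([442, 0, 0]) cube([31, 59, 1836]);
  translate([31, 0, 150]) cube([411, 59, 35]);
  translate([31, 0, 458]) cube([411, 59, 35]);
  translate([31, 0, 766]) cube([411, 59, 35]);
  translate([31, 0, 1074]) cube([411, 59, 35]);
  translate([31, 0, 1382]) cube([411, 59, 35]);
  translate([31, 0, 1690]) cube([411, 59, 35]);
}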